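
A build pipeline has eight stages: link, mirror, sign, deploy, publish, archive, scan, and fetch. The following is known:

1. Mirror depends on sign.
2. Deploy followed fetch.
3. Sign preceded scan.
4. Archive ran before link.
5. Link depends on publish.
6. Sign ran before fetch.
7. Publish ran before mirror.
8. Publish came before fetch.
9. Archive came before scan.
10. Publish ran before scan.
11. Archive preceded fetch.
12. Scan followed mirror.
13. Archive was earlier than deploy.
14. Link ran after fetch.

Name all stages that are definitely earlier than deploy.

archive, fetch, publish, sign

Directly stated before deploy: archive and fetch.
Publish reaches deploy via publish → fetch → deploy.
Sign reaches deploy via sign → fetch → deploy.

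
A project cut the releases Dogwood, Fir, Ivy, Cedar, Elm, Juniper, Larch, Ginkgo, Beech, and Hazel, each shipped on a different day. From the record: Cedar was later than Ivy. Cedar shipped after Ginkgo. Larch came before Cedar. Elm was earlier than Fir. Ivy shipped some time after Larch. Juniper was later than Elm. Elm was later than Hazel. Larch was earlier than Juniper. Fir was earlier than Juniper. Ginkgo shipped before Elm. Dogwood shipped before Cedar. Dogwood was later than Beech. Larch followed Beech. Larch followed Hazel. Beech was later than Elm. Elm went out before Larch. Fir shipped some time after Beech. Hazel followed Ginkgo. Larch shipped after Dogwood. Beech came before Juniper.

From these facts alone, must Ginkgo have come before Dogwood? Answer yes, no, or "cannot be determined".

Chain the constraints: Ginkgo → Elm → Beech → Dogwood. Each link is directly stated, so Ginkgo comes before Dogwood.

yes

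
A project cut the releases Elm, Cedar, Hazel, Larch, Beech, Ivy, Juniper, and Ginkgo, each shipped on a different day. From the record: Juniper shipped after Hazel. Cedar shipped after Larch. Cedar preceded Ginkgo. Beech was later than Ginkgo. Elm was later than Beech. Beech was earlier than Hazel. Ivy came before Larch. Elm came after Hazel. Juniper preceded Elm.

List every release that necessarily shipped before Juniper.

Directly stated before Juniper: Hazel.
Beech reaches Juniper via Beech → Hazel → Juniper.
Cedar reaches Juniper via Cedar → Ginkgo → Beech → Hazel → Juniper.
Ginkgo reaches Juniper via Ginkgo → Beech → Hazel → Juniper.
Likewise Ivy and Larch each reach Juniper by chaining the stated constraints.

Beech, Cedar, Ginkgo, Hazel, Ivy, Larch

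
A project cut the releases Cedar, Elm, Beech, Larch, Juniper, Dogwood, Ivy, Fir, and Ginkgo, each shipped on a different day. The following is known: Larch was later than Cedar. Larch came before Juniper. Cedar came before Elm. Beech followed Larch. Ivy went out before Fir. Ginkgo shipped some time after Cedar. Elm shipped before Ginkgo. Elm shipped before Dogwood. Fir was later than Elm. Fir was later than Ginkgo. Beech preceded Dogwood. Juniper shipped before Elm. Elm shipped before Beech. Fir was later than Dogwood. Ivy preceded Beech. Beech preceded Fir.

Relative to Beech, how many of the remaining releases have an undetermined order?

1

Forced before Beech: Cedar, Elm, Ivy, Juniper, and Larch; forced after Beech: Dogwood and Fir.
That leaves Ginkgo with no forced order relative to Beech — 1.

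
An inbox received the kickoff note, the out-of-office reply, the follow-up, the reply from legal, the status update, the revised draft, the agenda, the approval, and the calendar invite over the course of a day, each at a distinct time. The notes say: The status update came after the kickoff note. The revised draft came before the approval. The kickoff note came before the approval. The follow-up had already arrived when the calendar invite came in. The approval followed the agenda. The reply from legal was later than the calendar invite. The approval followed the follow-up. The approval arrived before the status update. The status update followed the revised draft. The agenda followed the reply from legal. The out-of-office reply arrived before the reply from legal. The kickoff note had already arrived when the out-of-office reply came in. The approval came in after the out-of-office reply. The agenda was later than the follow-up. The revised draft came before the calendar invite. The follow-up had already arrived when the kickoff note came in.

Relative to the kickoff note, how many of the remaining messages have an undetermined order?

Forced before the kickoff note: the follow-up; forced after the kickoff note: the agenda, the approval, the out-of-office reply, the reply from legal, and the status update.
That leaves the calendar invite and the revised draft with no forced order relative to the kickoff note — 2.

2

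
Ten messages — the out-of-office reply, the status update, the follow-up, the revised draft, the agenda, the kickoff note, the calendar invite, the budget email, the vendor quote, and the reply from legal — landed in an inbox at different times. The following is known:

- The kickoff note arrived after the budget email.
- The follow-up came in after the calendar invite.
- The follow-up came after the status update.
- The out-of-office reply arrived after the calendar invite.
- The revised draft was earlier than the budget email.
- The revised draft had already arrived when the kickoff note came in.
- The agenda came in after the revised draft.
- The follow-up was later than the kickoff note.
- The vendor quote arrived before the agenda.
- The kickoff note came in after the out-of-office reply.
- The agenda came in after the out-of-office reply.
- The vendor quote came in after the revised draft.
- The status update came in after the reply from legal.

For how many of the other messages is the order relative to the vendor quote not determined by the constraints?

7

Forced before the vendor quote: the revised draft; forced after the vendor quote: the agenda.
That leaves the budget email, the calendar invite, the follow-up, the kickoff note, the out-of-office reply, the reply from legal, and the status update with no forced order relative to the vendor quote — 7.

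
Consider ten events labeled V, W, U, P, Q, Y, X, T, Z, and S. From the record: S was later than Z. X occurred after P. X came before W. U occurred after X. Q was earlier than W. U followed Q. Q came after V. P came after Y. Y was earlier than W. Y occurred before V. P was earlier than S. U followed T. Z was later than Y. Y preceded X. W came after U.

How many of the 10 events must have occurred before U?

Directly stated before U: Q, T, and X.
P reaches U via P → X → U.
V reaches U via V → Q → U.
Y reaches U via Y → X → U.
No chain forces S (or any of the others) ahead of U.
That's P, Q, T, V, X, and Y — 6 in all.

6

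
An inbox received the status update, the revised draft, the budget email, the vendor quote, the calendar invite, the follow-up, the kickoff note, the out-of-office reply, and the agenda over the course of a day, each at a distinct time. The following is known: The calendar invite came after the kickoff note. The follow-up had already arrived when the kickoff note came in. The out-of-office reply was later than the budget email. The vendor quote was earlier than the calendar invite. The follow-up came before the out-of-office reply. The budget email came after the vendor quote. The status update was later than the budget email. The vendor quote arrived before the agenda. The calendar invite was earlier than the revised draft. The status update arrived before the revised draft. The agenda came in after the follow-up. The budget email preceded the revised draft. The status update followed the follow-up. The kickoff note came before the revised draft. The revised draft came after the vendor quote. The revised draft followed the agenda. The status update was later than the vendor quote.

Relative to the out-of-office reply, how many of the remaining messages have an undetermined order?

5

Forced before the out-of-office reply: the budget email, the follow-up, and the vendor quote.
That leaves the agenda, the calendar invite, the kickoff note, the revised draft, and the status update with no forced order relative to the out-of-office reply — 5.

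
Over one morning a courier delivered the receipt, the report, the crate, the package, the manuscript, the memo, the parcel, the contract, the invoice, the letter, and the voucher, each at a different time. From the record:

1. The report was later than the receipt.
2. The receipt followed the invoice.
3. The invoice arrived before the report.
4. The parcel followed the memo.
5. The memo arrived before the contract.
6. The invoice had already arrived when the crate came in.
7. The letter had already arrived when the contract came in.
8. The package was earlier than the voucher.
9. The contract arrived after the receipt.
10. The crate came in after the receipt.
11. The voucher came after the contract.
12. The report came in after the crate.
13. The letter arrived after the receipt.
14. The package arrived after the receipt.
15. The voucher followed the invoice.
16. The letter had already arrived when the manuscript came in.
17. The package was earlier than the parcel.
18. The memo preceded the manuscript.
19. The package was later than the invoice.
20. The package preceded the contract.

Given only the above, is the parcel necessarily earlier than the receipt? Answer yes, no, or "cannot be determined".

no

Tracing the constraints gives the receipt → the package → the parcel, so the receipt must come before the parcel.
That means the parcel cannot be before the receipt.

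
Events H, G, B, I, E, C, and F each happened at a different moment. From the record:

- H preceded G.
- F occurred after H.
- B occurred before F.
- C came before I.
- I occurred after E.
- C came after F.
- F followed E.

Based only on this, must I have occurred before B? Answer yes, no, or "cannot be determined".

Tracing the constraints gives B → F → C → I, so B must come before I.
That means I cannot be before B.

no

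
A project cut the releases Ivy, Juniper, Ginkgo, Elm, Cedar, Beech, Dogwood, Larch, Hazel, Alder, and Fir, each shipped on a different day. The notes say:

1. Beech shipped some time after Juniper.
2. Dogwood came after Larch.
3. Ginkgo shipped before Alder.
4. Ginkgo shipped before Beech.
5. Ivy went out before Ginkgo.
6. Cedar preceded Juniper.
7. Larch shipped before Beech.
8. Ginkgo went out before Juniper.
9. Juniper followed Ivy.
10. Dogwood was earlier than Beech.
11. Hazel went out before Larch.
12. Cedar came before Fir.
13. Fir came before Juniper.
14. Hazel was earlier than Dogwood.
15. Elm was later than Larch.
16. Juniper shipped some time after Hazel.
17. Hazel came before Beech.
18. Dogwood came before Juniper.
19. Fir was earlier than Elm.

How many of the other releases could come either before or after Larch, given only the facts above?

Forced before Larch: Hazel; forced after Larch: Beech, Dogwood, Elm, and Juniper.
That leaves Alder, Cedar, Fir, Ginkgo, and Ivy with no forced order relative to Larch — 5.

5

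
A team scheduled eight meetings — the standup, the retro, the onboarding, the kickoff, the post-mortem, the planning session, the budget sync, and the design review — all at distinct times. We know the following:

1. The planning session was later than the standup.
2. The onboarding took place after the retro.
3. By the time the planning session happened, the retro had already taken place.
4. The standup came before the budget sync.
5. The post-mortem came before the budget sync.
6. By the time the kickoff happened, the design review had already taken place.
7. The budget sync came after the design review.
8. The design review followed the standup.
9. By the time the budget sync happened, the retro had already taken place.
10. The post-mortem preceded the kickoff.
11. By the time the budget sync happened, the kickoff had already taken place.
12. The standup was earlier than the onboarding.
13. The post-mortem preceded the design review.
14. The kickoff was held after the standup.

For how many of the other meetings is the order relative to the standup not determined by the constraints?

2

Forced after the standup: the budget sync, the design review, the kickoff, the onboarding, and the planning session.
That leaves the post-mortem and the retro with no forced order relative to the standup — 2.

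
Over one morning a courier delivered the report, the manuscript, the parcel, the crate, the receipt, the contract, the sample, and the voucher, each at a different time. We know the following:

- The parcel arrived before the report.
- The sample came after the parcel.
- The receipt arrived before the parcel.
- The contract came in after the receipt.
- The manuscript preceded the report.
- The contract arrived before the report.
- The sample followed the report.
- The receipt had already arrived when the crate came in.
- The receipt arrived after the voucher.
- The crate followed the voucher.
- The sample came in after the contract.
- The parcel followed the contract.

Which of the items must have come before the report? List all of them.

the contract, the manuscript, the parcel, the receipt, the voucher

Directly stated before the report: the contract, the manuscript, and the parcel.
The receipt reaches the report via the receipt → the contract → the report.
The voucher reaches the report via the voucher → the receipt → the contract → the report.
No chain forces the sample (or any of the others) ahead of the report.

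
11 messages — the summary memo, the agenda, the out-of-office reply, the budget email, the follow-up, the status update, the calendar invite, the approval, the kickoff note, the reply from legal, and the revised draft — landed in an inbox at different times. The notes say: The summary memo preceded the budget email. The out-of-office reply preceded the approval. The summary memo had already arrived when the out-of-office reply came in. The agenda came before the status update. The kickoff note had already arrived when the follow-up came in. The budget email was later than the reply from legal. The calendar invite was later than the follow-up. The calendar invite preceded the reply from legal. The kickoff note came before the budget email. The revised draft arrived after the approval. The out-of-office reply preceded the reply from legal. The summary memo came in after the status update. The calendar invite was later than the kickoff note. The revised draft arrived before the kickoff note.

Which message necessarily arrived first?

The agenda has a chain of constraints placing it before every other message, so the agenda must be first.

the agenda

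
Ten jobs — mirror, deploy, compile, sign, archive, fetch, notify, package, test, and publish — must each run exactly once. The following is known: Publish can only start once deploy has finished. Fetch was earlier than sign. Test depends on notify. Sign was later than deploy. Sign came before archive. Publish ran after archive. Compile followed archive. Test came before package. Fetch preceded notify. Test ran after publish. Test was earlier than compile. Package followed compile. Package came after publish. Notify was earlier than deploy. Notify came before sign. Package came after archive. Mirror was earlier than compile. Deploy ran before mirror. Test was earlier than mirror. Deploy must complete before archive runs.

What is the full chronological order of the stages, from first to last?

The constraints fix every adjacent pair, so only one ordering works:
fetch → notify → deploy → sign → archive → publish → test → mirror → compile → package.

fetch, notify, deploy, sign, archive, publish, test, mirror, compile, package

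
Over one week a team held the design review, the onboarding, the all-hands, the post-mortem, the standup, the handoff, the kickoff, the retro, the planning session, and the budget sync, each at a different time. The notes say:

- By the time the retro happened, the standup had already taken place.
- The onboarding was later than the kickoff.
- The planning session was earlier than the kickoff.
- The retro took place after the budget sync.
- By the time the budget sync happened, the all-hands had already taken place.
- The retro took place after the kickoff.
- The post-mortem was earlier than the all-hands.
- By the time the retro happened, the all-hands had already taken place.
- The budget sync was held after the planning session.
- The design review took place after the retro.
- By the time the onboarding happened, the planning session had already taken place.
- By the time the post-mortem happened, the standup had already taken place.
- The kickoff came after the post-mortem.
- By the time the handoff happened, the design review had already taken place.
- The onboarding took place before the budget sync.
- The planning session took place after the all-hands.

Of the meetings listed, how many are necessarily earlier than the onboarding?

Directly stated before the onboarding: the kickoff and the planning session.
The all-hands reaches the onboarding via the all-hands → the planning session → the onboarding.
The post-mortem reaches the onboarding via the post-mortem → the kickoff → the onboarding.
The standup reaches the onboarding via the standup → the post-mortem → the kickoff → the onboarding.
No chain forces the handoff (or any of the others) ahead of the onboarding.
That's the all-hands, the kickoff, the planning session, the post-mortem, and the standup — 5 in all.

5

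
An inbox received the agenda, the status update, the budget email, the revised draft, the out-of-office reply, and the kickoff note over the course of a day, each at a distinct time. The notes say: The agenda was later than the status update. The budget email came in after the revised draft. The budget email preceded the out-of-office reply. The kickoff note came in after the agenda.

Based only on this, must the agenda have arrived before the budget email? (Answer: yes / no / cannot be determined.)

cannot be determined

No chain of stated constraints runs from the agenda to the budget email, and none runs from the budget email to the agenda either.
So the relative order of the agenda and the budget email is not fixed by the given facts.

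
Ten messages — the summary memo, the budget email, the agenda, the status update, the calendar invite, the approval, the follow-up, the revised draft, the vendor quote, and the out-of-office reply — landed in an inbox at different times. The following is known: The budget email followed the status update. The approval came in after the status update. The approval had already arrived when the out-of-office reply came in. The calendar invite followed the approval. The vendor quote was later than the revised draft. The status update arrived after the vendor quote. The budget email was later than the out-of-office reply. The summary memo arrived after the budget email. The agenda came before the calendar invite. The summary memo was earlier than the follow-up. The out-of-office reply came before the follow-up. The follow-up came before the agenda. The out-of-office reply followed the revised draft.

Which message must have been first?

The revised draft has a chain of constraints placing it before every other message, so the revised draft must be first.

the revised draft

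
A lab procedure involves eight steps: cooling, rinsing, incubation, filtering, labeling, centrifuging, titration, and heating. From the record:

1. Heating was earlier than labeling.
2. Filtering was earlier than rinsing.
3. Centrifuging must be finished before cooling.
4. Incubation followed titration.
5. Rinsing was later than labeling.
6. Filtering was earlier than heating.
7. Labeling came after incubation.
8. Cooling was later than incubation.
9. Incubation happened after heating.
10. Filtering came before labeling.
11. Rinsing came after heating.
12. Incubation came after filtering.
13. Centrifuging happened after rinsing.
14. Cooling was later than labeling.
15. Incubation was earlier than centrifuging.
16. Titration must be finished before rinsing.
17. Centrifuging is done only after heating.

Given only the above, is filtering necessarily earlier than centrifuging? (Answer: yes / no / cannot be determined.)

Chain the constraints: filtering → rinsing → centrifuging. Each link is directly stated, so filtering comes before centrifuging.

yes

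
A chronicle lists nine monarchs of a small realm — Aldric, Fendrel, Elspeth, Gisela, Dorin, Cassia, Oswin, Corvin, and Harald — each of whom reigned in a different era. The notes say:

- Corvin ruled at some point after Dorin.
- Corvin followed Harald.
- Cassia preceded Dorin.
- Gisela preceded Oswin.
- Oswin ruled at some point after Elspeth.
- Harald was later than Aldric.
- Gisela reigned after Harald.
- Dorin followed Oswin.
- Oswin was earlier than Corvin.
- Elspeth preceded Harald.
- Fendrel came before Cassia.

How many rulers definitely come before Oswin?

Directly stated before Oswin: Elspeth and Gisela.
Aldric reaches Oswin via Aldric → Harald → Gisela → Oswin.
Harald reaches Oswin via Harald → Gisela → Oswin.
That's Aldric, Elspeth, Gisela, and Harald — 4 in all.

4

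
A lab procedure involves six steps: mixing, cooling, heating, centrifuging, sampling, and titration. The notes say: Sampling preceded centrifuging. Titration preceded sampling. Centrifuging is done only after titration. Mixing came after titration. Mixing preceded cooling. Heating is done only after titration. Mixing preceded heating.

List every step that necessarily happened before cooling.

mixing, titration

Directly stated before cooling: mixing.
Titration reaches cooling via titration → mixing → cooling.
No chain forces sampling (or any of the others) ahead of cooling.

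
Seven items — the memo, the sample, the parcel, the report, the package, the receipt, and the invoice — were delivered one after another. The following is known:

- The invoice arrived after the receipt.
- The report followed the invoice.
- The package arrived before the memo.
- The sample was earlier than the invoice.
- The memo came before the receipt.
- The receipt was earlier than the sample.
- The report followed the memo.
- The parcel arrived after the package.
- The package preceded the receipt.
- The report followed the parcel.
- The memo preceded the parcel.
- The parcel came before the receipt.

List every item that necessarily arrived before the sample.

the memo, the package, the parcel, the receipt

Directly stated before the sample: the receipt.
The memo reaches the sample via the memo → the receipt → the sample.
The package reaches the sample via the package → the receipt → the sample.
The parcel reaches the sample via the parcel → the receipt → the sample.
No chain forces the report (or any of the others) ahead of the sample.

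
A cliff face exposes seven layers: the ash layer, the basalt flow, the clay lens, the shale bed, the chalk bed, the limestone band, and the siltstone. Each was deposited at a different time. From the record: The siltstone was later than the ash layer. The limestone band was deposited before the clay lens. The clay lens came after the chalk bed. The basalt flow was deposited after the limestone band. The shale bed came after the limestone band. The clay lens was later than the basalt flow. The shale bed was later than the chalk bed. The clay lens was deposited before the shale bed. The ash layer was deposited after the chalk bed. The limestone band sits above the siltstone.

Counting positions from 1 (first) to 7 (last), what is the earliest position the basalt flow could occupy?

The ash layer, the chalk bed, the limestone band, and the siltstone must all come before the basalt flow — 4 forced predecessors.
Nothing else is forced ahead of the basalt flow, so its earliest slot is position 4 + 1 = 5.

5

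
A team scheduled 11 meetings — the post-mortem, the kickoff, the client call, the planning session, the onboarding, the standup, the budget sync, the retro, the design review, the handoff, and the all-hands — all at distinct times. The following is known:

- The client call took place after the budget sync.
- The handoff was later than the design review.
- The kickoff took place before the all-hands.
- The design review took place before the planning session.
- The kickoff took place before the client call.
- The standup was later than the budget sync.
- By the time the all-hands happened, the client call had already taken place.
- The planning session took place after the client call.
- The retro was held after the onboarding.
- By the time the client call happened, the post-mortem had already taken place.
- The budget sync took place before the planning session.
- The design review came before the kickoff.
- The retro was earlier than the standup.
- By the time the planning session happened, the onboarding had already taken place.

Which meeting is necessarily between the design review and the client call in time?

Tracing the constraints gives the design review → the kickoff → the client call, so the kickoff sits after the design review and before the client call.
No other meeting is forced both after the design review and before the client call.

the kickoff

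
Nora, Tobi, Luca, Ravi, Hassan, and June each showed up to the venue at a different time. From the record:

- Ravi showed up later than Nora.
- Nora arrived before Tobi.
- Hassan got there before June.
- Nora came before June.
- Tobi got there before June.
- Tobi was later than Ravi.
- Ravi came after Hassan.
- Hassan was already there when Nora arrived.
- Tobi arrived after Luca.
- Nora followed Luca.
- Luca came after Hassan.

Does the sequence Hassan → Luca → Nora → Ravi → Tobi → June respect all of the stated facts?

yes

Check each stated constraint against the proposed order — e.g. Hassan is ahead of Ravi; Hassan is ahead of June. Every pair is in the required order; nothing is violated.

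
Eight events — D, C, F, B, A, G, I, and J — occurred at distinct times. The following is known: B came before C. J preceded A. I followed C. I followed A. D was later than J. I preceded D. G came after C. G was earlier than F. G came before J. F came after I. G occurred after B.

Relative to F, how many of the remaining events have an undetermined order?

1

Forced before F: A, B, C, G, I, and J.
That leaves D with no forced order relative to F — 1.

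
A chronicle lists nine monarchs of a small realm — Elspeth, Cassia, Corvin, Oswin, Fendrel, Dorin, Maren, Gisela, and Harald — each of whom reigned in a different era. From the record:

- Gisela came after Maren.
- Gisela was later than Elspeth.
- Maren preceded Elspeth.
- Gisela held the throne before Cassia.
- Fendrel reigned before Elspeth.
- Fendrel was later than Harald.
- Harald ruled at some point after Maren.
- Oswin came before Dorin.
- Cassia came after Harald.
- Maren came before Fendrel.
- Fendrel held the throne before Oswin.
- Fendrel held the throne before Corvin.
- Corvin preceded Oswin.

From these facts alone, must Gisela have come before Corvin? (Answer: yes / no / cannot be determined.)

No chain of stated constraints runs from Gisela to Corvin, and none runs from Corvin to Gisela either.
So the relative order of Gisela and Corvin is not fixed by the given facts.

cannot be determined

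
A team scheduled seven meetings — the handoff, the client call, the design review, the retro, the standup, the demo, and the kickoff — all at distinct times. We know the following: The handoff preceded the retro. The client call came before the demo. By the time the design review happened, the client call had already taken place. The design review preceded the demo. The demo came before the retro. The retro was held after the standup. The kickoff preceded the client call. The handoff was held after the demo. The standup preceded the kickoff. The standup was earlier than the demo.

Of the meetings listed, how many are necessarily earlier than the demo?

Directly stated before the demo: the client call, the design review, and the standup.
The kickoff reaches the demo via the kickoff → the client call → the demo.
That's the client call, the design review, the kickoff, and the standup — 4 in all.

4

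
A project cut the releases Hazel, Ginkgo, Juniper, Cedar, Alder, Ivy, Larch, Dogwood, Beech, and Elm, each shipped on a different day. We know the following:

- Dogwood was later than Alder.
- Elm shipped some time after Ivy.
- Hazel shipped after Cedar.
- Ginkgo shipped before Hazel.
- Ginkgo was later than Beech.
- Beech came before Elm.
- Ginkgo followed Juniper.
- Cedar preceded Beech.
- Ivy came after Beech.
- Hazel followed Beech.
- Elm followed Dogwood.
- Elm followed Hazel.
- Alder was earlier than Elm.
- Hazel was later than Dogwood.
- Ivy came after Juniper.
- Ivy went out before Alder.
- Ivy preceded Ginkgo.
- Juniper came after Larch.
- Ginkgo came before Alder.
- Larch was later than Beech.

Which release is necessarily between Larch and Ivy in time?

Tracing the constraints gives Larch → Juniper → Ivy, so Juniper sits after Larch and before Ivy.
No other release is forced both after Larch and before Ivy.

Juniper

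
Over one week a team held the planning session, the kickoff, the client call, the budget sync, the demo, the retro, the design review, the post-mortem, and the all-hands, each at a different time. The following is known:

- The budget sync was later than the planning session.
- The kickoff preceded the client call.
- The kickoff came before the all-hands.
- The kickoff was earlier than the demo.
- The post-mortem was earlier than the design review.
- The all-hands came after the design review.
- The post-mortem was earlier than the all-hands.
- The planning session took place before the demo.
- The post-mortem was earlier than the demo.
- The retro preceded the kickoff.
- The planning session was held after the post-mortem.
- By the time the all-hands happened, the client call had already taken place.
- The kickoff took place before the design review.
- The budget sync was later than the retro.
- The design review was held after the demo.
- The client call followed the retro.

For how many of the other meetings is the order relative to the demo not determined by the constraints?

2

Forced before the demo: the kickoff, the planning session, the post-mortem, and the retro; forced after the demo: the all-hands and the design review.
That leaves the budget sync and the client call with no forced order relative to the demo — 2.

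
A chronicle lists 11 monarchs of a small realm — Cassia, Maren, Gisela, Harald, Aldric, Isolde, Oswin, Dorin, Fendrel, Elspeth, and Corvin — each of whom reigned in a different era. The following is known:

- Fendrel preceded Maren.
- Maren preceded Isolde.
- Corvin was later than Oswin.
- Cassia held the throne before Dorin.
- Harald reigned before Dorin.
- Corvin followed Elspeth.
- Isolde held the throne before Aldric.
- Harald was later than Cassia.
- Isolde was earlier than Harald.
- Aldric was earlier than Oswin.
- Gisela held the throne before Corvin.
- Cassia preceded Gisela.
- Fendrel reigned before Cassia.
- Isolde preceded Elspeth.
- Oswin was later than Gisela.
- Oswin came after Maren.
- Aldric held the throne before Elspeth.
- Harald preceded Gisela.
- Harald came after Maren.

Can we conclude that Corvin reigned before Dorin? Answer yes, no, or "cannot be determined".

cannot be determined

No chain of stated constraints runs from Corvin to Dorin, and none runs from Dorin to Corvin either.
So the relative order of Corvin and Dorin is not fixed by the given facts.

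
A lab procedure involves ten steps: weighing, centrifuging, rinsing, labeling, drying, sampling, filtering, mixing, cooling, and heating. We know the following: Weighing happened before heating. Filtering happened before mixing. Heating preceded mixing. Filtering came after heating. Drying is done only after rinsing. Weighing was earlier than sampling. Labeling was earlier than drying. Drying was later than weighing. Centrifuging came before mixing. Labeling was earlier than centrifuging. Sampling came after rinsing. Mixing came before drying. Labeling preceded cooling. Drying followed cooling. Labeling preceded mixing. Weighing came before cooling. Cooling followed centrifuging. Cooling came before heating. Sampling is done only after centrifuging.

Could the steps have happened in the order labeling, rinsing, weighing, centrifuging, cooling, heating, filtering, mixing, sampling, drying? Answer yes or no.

Check each stated constraint against the proposed order — e.g. rinsing is ahead of drying; labeling is ahead of drying. Every pair is in the required order; nothing is violated.

yes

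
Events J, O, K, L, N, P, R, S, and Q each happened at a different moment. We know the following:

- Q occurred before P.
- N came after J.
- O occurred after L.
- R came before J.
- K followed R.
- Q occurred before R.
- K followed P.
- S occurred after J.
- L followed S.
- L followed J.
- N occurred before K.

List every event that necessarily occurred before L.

J, Q, R, S

Directly stated before L: J and S.
Q reaches L via Q → R → J → L.
R reaches L via R → J → L.
No chain forces O (or any of the others) ahead of L.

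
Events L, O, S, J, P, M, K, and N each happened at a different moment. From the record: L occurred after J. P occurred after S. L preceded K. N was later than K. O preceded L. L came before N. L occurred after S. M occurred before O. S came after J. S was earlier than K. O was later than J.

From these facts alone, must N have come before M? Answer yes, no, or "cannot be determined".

Tracing the constraints gives M → O → L → N, so M must come before N.
That means N cannot be before M.

no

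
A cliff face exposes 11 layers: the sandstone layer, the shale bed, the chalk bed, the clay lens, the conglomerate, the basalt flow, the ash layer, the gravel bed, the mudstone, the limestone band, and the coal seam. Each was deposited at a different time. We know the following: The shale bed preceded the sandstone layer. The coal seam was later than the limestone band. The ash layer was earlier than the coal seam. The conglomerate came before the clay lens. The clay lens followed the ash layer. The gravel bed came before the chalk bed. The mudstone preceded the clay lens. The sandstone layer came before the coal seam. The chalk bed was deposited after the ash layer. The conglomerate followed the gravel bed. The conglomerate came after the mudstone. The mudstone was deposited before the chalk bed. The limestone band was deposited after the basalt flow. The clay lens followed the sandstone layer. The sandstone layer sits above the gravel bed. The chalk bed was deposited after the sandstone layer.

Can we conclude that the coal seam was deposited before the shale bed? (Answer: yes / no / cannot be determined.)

Tracing the constraints gives the shale bed → the sandstone layer → the coal seam, so the shale bed must come before the coal seam.
That means the coal seam cannot be before the shale bed.

no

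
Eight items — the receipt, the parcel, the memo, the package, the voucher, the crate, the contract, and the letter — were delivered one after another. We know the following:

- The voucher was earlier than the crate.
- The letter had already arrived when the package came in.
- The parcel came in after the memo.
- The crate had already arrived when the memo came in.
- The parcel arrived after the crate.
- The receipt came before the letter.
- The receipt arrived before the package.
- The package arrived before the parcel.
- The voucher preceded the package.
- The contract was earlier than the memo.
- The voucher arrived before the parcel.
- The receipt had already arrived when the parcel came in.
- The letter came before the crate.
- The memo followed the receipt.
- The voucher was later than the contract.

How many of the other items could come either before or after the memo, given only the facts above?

Forced before the memo: the contract, the crate, the letter, the receipt, and the voucher; forced after the memo: the parcel.
That leaves the package with no forced order relative to the memo — 1.

1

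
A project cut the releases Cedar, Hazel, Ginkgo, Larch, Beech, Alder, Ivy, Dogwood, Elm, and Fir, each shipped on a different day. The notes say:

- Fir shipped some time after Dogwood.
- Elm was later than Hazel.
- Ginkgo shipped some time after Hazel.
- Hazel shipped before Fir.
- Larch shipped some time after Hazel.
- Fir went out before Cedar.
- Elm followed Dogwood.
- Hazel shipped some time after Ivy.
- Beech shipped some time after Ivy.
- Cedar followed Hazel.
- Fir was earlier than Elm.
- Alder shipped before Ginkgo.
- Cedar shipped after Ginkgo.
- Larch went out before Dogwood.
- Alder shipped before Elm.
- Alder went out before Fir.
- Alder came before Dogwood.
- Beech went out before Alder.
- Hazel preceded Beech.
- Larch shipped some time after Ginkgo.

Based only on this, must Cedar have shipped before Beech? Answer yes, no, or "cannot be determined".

Tracing the constraints gives Beech → Alder → Ginkgo → Cedar, so Beech must come before Cedar.
That means Cedar cannot be before Beech.

no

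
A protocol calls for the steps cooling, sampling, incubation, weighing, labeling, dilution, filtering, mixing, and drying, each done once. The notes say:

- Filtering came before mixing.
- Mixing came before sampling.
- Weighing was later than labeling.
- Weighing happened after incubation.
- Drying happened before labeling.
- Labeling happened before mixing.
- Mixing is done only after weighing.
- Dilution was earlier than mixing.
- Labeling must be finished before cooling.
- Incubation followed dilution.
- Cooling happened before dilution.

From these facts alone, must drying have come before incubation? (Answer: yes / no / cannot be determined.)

Chain the constraints: drying → labeling → cooling → dilution → incubation. Each link is directly stated, so drying comes before incubation.

yes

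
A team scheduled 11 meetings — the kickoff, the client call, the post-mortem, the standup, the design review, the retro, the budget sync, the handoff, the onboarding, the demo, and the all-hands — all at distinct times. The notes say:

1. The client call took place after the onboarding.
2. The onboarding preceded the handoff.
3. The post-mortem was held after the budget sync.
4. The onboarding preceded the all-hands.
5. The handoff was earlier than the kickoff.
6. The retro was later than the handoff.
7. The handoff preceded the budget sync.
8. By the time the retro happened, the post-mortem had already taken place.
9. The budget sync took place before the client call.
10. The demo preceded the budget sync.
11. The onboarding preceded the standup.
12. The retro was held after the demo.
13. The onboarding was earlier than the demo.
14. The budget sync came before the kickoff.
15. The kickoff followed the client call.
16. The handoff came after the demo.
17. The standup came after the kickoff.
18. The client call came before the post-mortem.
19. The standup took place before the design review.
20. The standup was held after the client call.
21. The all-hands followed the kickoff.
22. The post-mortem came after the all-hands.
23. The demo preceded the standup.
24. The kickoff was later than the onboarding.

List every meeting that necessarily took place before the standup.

Directly stated before the standup: the client call, the demo, the kickoff, and the onboarding.
The budget sync reaches the standup via the budget sync → the client call → the standup.
The handoff reaches the standup via the handoff → the kickoff → the standup.

the budget sync, the client call, the demo, the handoff, the kickoff, the onboarding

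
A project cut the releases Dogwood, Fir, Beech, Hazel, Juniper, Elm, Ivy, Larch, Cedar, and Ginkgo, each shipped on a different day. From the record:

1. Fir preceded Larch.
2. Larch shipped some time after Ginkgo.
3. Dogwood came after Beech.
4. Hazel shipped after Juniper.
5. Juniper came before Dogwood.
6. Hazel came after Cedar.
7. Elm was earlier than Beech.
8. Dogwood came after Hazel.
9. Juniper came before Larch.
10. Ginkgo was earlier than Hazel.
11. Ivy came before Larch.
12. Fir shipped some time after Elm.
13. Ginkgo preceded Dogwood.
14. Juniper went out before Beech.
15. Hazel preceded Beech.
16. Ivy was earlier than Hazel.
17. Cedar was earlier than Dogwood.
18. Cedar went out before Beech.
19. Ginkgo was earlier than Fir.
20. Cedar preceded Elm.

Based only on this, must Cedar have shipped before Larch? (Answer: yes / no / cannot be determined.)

yes

Chain the constraints: Cedar → Elm → Fir → Larch. Each link is directly stated, so Cedar comes before Larch.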